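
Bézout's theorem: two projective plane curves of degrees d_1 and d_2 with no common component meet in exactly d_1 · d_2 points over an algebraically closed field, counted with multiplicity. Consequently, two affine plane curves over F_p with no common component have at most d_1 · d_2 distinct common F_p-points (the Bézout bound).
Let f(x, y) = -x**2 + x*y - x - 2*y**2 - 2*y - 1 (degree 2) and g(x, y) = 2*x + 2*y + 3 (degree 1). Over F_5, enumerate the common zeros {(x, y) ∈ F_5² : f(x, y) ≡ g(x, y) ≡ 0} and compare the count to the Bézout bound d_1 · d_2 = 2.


Common zeros: {(0, 1), (4, 2)}; count = 2; Bézout bound = 2.

deg(f) = 2, deg(g) = 1, so Bézout bound = 2.
Scan x ∈ F_5. For each x, list the y ∈ F_5 with f(x, y) ≡ 0 and those with g(x, y) ≡ 0 (mod 5); the common zeros in that column are the intersection.
  x = 0: f ≡ 0 at y ∈ {1, 3}; g ≡ 0 at y ∈ {1}; common: {1}.
  x = 1: f ≡ 0 at y ∈ ∅; g ≡ 0 at y ∈ {0}; common: ∅.
  x = 2: f ≡ 0 at y ∈ {2, 3}; g ≡ 0 at y ∈ {4}; common: ∅.
  x = 3: f ≡ 0 at y ∈ ∅; g ≡ 0 at y ∈ {3}; common: ∅.
  x = 4: f ≡ 0 at y ∈ {2, 4}; g ≡ 0 at y ∈ {2}; common: {2}.
Collecting: common zeros = {(0, 1), (4, 2)}, so the count is 2.
Comparison with the Bézout bound: 2 ≤ 2 = deg(f)·deg(g), as expected for curves with no common component (the bound is attained).


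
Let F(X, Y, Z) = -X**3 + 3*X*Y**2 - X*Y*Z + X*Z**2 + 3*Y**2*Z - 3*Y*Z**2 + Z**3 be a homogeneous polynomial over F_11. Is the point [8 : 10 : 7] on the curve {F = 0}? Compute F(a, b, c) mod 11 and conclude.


F(8,10,7) ≡ 9 (mod 11); P is NOT on the curve.

Evaluate F(8, 10, 7) term-by-term (mod 11).
  -X**3 ↦ -1·512·1·1 = -512
  3*X*Y**2 ↦ 3·8·100·1 = 2400
  -X*Y*Z ↦ -1·8·10·7 = -560
  X*Z**2 ↦ 1·8·1·49 = 392
  3*Y**2*Z ↦ 3·1·100·7 = 2100
  -3*Y*Z**2 ↦ -3·1·10·49 = -1470
  Z**3 ↦ 1·1·1·343 = 343
Sum: F(8, 10, 7) = (-512) + (2400) + (-560) + (392) + (2100) + (-1470) + (343) = 2693.
Reducing mod 11: 2693 ≡ 9 (mod 11).
Since F(a, b, c) ≡ 9 ≠ 0 (mod 11), P does NOT lie on the curve.


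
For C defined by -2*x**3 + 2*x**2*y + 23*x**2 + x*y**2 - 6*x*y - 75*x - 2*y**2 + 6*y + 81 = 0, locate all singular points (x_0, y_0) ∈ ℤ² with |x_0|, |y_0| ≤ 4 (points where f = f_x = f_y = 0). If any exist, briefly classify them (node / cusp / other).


Singular points: {(3, -3)}; classification: node.

Compute partial derivatives:
  f_x = -6*x**2 + 4*x*y + 46*x + y**2 - 6*y - 75.
  f_y = 2*x**2 + 2*x*y - 6*x - 4*y + 6.
Scan x_0 ∈ {−4, ..., 4}. For each x_0, f_y(x_0, y) is a polynomial in y; find its integer roots y ∈ {−4, ..., 4}, then test f_x and f at those candidates.
  x = -4: f_y(-4, y) = 62 - 12*y; no integer root y with |y| ≤ 4.
  x = -3: f_y(-3, y) = 42 - 10*y; no integer root y with |y| ≤ 4.
  x = -2: f_y(-2, y) = 26 - 8*y; no integer root y with |y| ≤ 4.
  x = -1: f_y(-1, y) = 14 - 6*y; no integer root y with |y| ≤ 4.
  x = 0: f_y(0, y) = 6 - 4*y; no integer root y with |y| ≤ 4.
  x = 1: f_y(1, y) = 2 - 2*y; vanishes at y ∈ {1}. (1, 1): f_x = -36 ≠ 0.
  x = 2: f_y(2, y) = 2; no integer root y with |y| ≤ 4.
  x = 3: f_y(3, y) = 2*y + 6; vanishes at y ∈ {-3}. (3, -3): f_x = 0, f = 0 — SINGULAR.
  x = 4: f_y(4, y) = 4*y + 14; no integer root y with |y| ≤ 4.
Only singular point on the grid: (3, -3).
Classify: substitute x = 3 + u, y = -3 + v and expand: f = -2*u**3 + 2*u**2*v - u**2 + u*v**2 + v**2.
No constant or linear terms (consistent with a singular point). Quadratic part: -u**2 + v**2. Cubic part: -2*u**3 + 2*u**2*v + u*v**2.
The quadratic part v**2 - u**2 = (v − u)(v + u) splits into two distinct linear factors, so there are two distinct tangent lines y − -3 = ±(x − 3) — this is a node (ordinary double point).
Classification: node.


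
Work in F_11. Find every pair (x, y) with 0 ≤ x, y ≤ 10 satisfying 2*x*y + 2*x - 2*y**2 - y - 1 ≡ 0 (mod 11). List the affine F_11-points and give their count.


Affine F_11-points: {(0, 2), (0, 3), (1, 1), (1, 5), (2, 9), (6, 0), (7, 4), (7, 8), (8, 6), (8, 7)}; count = 10.

For each of the 121 pairs (x, y) ∈ F_11², evaluate f(x, y) mod 11. Record the zeros.
  x = 0: [0↦10, 1↦7, 2↦0, 3↦0, 4↦7, 5↦10, 6↦9, 7↦4, 8↦6, 9↦4, 10↦9]  zeros at y ∈ {2, 3}
  x = 1: [0↦1, 1↦0, 2↦6, 3↦8, 4↦6, 5↦0, 6↦1, 7↦9, 8↦2, 9↦2, 10↦9]  zeros at y ∈ {1, 5}
  x = 2: [0↦3, 1↦4, 2↦1, 3↦5, 4↦5, 5↦1, 6↦4, 7↦3, 8↦9, 9↦0, 10↦9]  zeros at y ∈ {9}
  x = 3: [0↦5, 1↦8, 2↦7, 3↦2, 4↦4, 5↦2, 6↦7, 7↦8, 8↦5, 9↦9, 10↦9]  zeros at y ∈ ∅
  x = 4: [0↦7, 1↦1, 2↦2, 3↦10, 4↦3, 5↦3, 6↦10, 7↦2, 8↦1, 9↦7, 10↦9]  zeros at y ∈ ∅
  x = 5: [0↦9, 1↦5, 2↦8, 3↦7, 4↦2, 5↦4, 6↦2, 7↦7, 8↦8, 9↦5, 10↦9]  zeros at y ∈ ∅
  x = 6: [0↦0, 1↦9, 2↦3, 3↦4, 4↦1, 5↦5, 6↦5, 7↦1, 8↦4, 9↦3, 10↦9]  zeros at y ∈ {0}
  x = 7: [0↦2, 1↦2, 2↦9, 3↦1, 4↦0, 5↦6, 6↦8, 7↦6, 8↦0, 9↦1, 10↦9]  zeros at y ∈ {4, 8}
  x = 8: [0↦4, 1↦6, 2↦4, 3↦9, 4↦10, 5↦7, 6↦0, 7↦0, 8↦7, 9↦10, 10↦9]  zeros at y ∈ {6, 7}
  x = 9: [0↦6, 1↦10, 2↦10, 3↦6, 4↦9, 5↦8, 6↦3, 7↦5, 8↦3, 9↦8, 10↦9]  zeros at y ∈ ∅
  x = 10: [0↦8, 1↦3, 2↦5, 3↦3, 4↦8, 5↦9, 6↦6, 7↦10, 8↦10, 9↦6, 10↦9]  zeros at y ∈ ∅
Collecting zeros: affine points = {(0, 2), (0, 3), (1, 1), (1, 5), (2, 9), (6, 0), (7, 4), (7, 8), (8, 6), (8, 7)}.
Total count |C(F_11)_aff| = 10.


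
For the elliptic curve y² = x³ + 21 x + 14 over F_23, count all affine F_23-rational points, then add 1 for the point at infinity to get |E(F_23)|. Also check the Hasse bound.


Affine points = {(1, 6), (1, 17), (2, 8), (2, 15), (3, 9), (3, 14), (4, 1), (4, 22), (8, 2), (8, 21), (9, 9), (9, 14), (11, 9), (11, 14), (12, 4), (12, 19), (13, 0), (14, 4), (14, 19), (15, 1), (15, 22), (19, 2), (19, 21), (20, 4), (20, 19)}; affine count = 25; |E(F_23)| = 26.

Discriminant check: Δ ∝ 4a³ + 27b² = 4·21³ + 27·14² = 4·9261 + 27·196 ≡ 16 (mod 23). Nonzero ⇒ E is nonsingular.
For each x ∈ F_23, compute rhs = x³ + 21·x + 14 mod 23, then count y ∈ F_23 with y² ≡ rhs.
  x = 0: rhs = 14, matching y values: none (0 points).
  x = 1: rhs = 13, matching y values: 6, 17 (2 points).
  x = 2: rhs = 18, matching y values: 8, 15 (2 points).
  x = 3: rhs = 12, matching y values: 9, 14 (2 points).
  x = 4: rhs = 1, matching y values: 1, 22 (2 points).
  x = 5: rhs = 14, matching y values: none (0 points).
  x = 6: rhs = 11, matching y values: none (0 points).
  x = 7: rhs = 21, matching y values: none (0 points).
  x = 8: rhs = 4, matching y values: 2, 21 (2 points).
  x = 9: rhs = 12, matching y values: 9, 14 (2 points).
  x = 10: rhs = 5, matching y values: none (0 points).
  x = 11: rhs = 12, matching y values: 9, 14 (2 points).
  x = 12: rhs = 16, matching y values: 4, 19 (2 points).
  x = 13: rhs = 0, matching y values: 0 (1 points).
  x = 14: rhs = 16, matching y values: 4, 19 (2 points).
  x = 15: rhs = 1, matching y values: 1, 22 (2 points).
  x = 16: rhs = 7, matching y values: none (0 points).
  x = 17: rhs = 17, matching y values: none (0 points).
  x = 18: rhs = 14, matching y values: none (0 points).
  x = 19: rhs = 4, matching y values: 2, 21 (2 points).
  x = 20: rhs = 16, matching y values: 4, 19 (2 points).
  x = 21: rhs = 10, matching y values: none (0 points).
  x = 22: rhs = 15, matching y values: none (0 points).
Total affine count: 25.
Full point count |E(F_23)| = 25 + 1 = 26.
Hasse bound: |26 − (23+1)| = |2| = 2 ≤ 2√23 ≈ 9.5917 ✓.


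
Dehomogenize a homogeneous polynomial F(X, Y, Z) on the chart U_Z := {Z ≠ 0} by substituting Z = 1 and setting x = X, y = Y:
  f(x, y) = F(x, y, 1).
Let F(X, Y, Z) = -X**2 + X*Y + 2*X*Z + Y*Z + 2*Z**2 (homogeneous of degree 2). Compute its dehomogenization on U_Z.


f(x, y) = -x**2 + x*y + 2*x + y + 2

On U_Z we set Z = 1. Each monomial c·X^i·Y^j·Z^k in F becomes c·x^i·y^j·1^k = c·x^i·y^j.
Substituting Z = 1: F(X, Y, 1) = -x**2 + x*y + 2*x + y + 2.
Note: deg(f) ≤ deg(F) = 2; strict inequality happens when F is divisible by Z (lost terms).


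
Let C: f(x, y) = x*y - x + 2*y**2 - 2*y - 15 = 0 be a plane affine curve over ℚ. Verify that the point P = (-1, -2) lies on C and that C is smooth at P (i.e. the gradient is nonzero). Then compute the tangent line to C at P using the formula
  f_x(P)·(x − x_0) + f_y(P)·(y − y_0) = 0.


Tangent line at P: -3*x - 11*y - 25 = 0.

Step 1: f(-1, -2) = 0, so P lies on C.
Step 2: partial derivatives
  f_x(x, y) = y - 1, f_y(x, y) = x + 4*y - 2.
  f_x(P) = -3, f_y(P) = -11 (gradient nonzero, so P is smooth).
Step 3: tangent line at P: -3·(x − -1) + -11·(y − -2) = 0.
Expanding: -3*x - 11*y - 25 = 0.


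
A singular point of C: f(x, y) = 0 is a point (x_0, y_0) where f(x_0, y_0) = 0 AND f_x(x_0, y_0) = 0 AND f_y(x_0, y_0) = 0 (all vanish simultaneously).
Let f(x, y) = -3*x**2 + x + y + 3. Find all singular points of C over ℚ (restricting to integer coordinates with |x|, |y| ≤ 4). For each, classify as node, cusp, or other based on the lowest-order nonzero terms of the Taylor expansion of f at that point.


No singular points in the scanned grid; C is smooth there.

Compute partial derivatives:
  f_x = 1 - 6*x.
  f_y = 1.
f_y = 1 is a nonzero constant, so f_y never vanishes: no point (x, y) can satisfy f = f_x = f_y = 0. In particular no (x, y) ∈ {−4, ..., 4}² is singular; the curve is smooth.


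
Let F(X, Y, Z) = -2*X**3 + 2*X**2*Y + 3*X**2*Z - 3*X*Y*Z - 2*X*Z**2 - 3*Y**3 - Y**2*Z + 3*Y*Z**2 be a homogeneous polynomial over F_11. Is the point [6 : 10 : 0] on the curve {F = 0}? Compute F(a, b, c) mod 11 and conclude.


F(6,10,0) ≡ 5 (mod 11); P is NOT on the curve.

Evaluate F(6, 10, 0) term-by-term (mod 11).
  -2*X**3 ↦ -2·216·1·1 = -432
  2*X**2*Y ↦ 2·36·10·1 = 720
  3*X**2*Z ↦ 3·36·1·0 = 0
  -3*X*Y*Z ↦ -3·6·10·0 = 0
  -2*X*Z**2 ↦ -2·6·1·0 = 0
  -3*Y**3 ↦ -3·1·1000·1 = -3000
  -Y**2*Z ↦ -1·1·100·0 = 0
  3*Y*Z**2 ↦ 3·1·10·0 = 0
Sum: F(6, 10, 0) = (-432) + (720) + (0) + (0) + (0) + (-3000) + (0) + (0) = -2712.
Reducing mod 11: -2712 ≡ 5 (mod 11).
Since F(a, b, c) ≡ 5 ≠ 0 (mod 11), P does NOT lie on the curve.


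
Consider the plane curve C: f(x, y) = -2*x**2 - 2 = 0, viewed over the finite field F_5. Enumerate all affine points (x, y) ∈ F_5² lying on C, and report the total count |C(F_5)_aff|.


Affine F_5-points: {(2, 0), (2, 1), (2, 2), (2, 3), (2, 4), (3, 0), (3, 1), (3, 2), (3, 3), (3, 4)}; count = 10.

For each of the 25 pairs (x, y) ∈ F_5², evaluate f(x, y) mod 5. Record the zeros.
  x = 0: [0↦3, 1↦3, 2↦3, 3↦3, 4↦3]  zeros at y ∈ ∅
  x = 1: [0↦1, 1↦1, 2↦1, 3↦1, 4↦1]  zeros at y ∈ ∅
  x = 2: [0↦0, 1↦0, 2↦0, 3↦0, 4↦0]  zeros at y ∈ {0, 1, 2, 3, 4}
  x = 3: [0↦0, 1↦0, 2↦0, 3↦0, 4↦0]  zeros at y ∈ {0, 1, 2, 3, 4}
  x = 4: [0↦1, 1↦1, 2↦1, 3↦1, 4↦1]  zeros at y ∈ ∅
Collecting zeros: affine points = {(2, 0), (2, 1), (2, 2), (2, 3), (2, 4), (3, 0), (3, 1), (3, 2), (3, 3), (3, 4)}.
Total count |C(F_5)_aff| = 10.


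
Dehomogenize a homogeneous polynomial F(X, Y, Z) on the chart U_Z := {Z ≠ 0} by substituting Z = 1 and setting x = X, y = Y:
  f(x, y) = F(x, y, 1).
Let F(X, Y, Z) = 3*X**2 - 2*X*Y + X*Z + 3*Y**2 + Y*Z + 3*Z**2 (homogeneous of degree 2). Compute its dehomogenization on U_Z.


f(x, y) = 3*x**2 - 2*x*y + x + 3*y**2 + y + 3

On U_Z we set Z = 1. Each monomial c·X^i·Y^j·Z^k in F becomes c·x^i·y^j·1^k = c·x^i·y^j.
Substituting Z = 1: F(X, Y, 1) = 3*x**2 - 2*x*y + x + 3*y**2 + y + 3.
Note: deg(f) ≤ deg(F) = 2; strict inequality happens when F is divisible by Z (lost terms).


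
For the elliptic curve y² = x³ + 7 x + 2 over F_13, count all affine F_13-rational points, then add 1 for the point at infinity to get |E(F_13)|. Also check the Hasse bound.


Affine points = {(1, 6), (1, 7), (4, 4), (4, 9), (6, 0), (7, 2), (7, 11), (9, 1), (9, 12)}; affine count = 9; |E(F_13)| = 10.

Discriminant check: Δ ∝ 4a³ + 27b² = 4·7³ + 27·2² = 4·343 + 27·4 ≡ 11 (mod 13). Nonzero ⇒ E is nonsingular.
For each x ∈ F_13, compute rhs = x³ + 7·x + 2 mod 13, then count y ∈ F_13 with y² ≡ rhs.
  x = 0: rhs = 2, matching y values: none (0 points).
  x = 1: rhs = 10, matching y values: 6, 7 (2 points).
  x = 2: rhs = 11, matching y values: none (0 points).
  x = 3: rhs = 11, matching y values: none (0 points).
  x = 4: rhs = 3, matching y values: 4, 9 (2 points).
  x = 5: rhs = 6, matching y values: none (0 points).
  x = 6: rhs = 0, matching y values: 0 (1 points).
  x = 7: rhs = 4, matching y values: 2, 11 (2 points).
  x = 8: rhs = 11, matching y values: none (0 points).
  x = 9: rhs = 1, matching y values: 1, 12 (2 points).
  x = 10: rhs = 6, matching y values: none (0 points).
  x = 11: rhs = 6, matching y values: none (0 points).
  x = 12: rhs = 7, matching y values: none (0 points).
Total affine count: 9.
Full point count |E(F_13)| = 9 + 1 = 10.
Hasse bound: |10 − (13+1)| = |-4| = 4 ≤ 2√13 ≈ 7.2111 ✓.


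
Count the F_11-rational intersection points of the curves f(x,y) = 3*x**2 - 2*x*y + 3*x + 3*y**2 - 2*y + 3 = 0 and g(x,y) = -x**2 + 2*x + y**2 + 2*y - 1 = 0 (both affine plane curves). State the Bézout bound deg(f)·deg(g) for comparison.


Common zeros: {(3, 6), (6, 8)}; count = 2; Bézout bound = 4.

deg(f) = 2, deg(g) = 2, so Bézout bound = 4.
Scan x ∈ F_11. For each x, list the y ∈ F_11 with f(x, y) ≡ 0 and those with g(x, y) ≡ 0 (mod 11); the common zeros in that column are the intersection.
  x = 0: f ≡ 0 at y ∈ {2, 6}; g ≡ 0 at y ∈ ∅; common: ∅.
  x = 1: f ≡ 0 at y ∈ ∅; g ≡ 0 at y ∈ {0, 9}; common: ∅.
  x = 2: f ≡ 0 at y ∈ {5, 8}; g ≡ 0 at y ∈ ∅; common: ∅.
  x = 3: f ≡ 0 at y ∈ {4, 6}; g ≡ 0 at y ∈ {3, 6}; common: {6}.
  x = 4: f ≡ 0 at y ∈ {2, 5}; g ≡ 0 at y ∈ ∅; common: ∅.
  x = 5: f ≡ 0 at y ∈ ∅; g ≡ 0 at y ∈ ∅; common: ∅.
  x = 6: f ≡ 0 at y ∈ {4, 8}; g ≡ 0 at y ∈ {1, 8}; common: {8}.
  x = 7: f ≡ 0 at y ∈ ∅; g ≡ 0 at y ∈ {1, 8}; common: ∅.
  x = 8: f ≡ 0 at y ∈ ∅; g ≡ 0 at y ∈ ∅; common: ∅.
  x = 9: f ≡ 0 at y ∈ ∅; g ≡ 0 at y ∈ ∅; common: ∅.
  x = 10: f ≡ 0 at y ∈ ∅; g ≡ 0 at y ∈ {3, 6}; common: ∅.
Collecting: common zeros = {(3, 6), (6, 8)}, so the count is 2.
Comparison with the Bézout bound: 2 ≤ 4 = deg(f)·deg(g), as expected for curves with no common component (the affine F_11-count falls short of the bound because intersections may lie at infinity, over extension fields, or carry multiplicity).


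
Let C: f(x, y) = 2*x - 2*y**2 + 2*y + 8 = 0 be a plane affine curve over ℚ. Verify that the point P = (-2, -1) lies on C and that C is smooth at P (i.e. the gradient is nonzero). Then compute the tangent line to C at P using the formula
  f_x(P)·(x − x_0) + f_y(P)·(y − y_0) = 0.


Tangent line at P: 2*x + 6*y + 10 = 0.

Step 1: f(-2, -1) = 0, so P lies on C.
Step 2: partial derivatives
  f_x(x, y) = 2, f_y(x, y) = 2 - 4*y.
  f_x(P) = 2, f_y(P) = 6 (gradient nonzero, so P is smooth).
Step 3: tangent line at P: 2·(x − -2) + 6·(y − -1) = 0.
Expanding: 2*x + 6*y + 10 = 0.


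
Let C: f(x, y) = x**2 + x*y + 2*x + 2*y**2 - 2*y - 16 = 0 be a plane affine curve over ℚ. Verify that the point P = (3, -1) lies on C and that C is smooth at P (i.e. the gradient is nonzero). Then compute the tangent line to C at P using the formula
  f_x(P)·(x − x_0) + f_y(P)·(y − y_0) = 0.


Tangent line at P: 7*x - 3*y - 24 = 0.

Step 1: f(3, -1) = 0, so P lies on C.
Step 2: partial derivatives
  f_x(x, y) = 2*x + y + 2, f_y(x, y) = x + 4*y - 2.
  f_x(P) = 7, f_y(P) = -3 (gradient nonzero, so P is smooth).
Step 3: tangent line at P: 7·(x − 3) + -3·(y − -1) = 0.
Expanding: 7*x - 3*y - 24 = 0.


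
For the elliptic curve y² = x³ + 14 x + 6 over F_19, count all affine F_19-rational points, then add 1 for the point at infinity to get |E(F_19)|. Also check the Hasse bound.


Affine points = {(0, 5), (0, 14), (2, 2), (2, 17), (5, 7), (5, 12), (9, 5), (9, 14), (10, 5), (10, 14), (11, 3), (11, 16), (14, 1), (14, 18), (15, 0)}; affine count = 15; |E(F_19)| = 16.

Discriminant check: Δ ∝ 4a³ + 27b² = 4·14³ + 27·6² = 4·2744 + 27·36 ≡ 16 (mod 19). Nonzero ⇒ E is nonsingular.
For each x ∈ F_19, compute rhs = x³ + 14·x + 6 mod 19, then count y ∈ F_19 with y² ≡ rhs.
  x = 0: rhs = 6, matching y values: 5, 14 (2 points).
  x = 1: rhs = 2, matching y values: none (0 points).
  x = 2: rhs = 4, matching y values: 2, 17 (2 points).
  x = 3: rhs = 18, matching y values: none (0 points).
  x = 4: rhs = 12, matching y values: none (0 points).
  x = 5: rhs = 11, matching y values: 7, 12 (2 points).
  x = 6: rhs = 2, matching y values: none (0 points).
  x = 7: rhs = 10, matching y values: none (0 points).
  x = 8: rhs = 3, matching y values: none (0 points).
  x = 9: rhs = 6, matching y values: 5, 14 (2 points).
  x = 10: rhs = 6, matching y values: 5, 14 (2 points).
  x = 11: rhs = 9, matching y values: 3, 16 (2 points).
  x = 12: rhs = 2, matching y values: none (0 points).
  x = 13: rhs = 10, matching y values: none (0 points).
  x = 14: rhs = 1, matching y values: 1, 18 (2 points).
  x = 15: rhs = 0, matching y values: 0 (1 points).
  x = 16: rhs = 13, matching y values: none (0 points).
  x = 17: rhs = 8, matching y values: none (0 points).
  x = 18: rhs = 10, matching y values: none (0 points).
Total affine count: 15.
Full point count |E(F_19)| = 15 + 1 = 16.
Hasse bound: |16 − (19+1)| = |-4| = 4 ≤ 2√19 ≈ 8.7178 ✓.


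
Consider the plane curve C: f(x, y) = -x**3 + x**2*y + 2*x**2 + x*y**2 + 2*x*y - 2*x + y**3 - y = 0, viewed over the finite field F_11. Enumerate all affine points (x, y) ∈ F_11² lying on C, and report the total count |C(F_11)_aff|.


Affine F_11-points: {(0, 0), (0, 1), (0, 10), (3, 2), (4, 7), (5, 2), (6, 3), (6, 10), (7, 2), (7, 4), (7, 9), (9, 8)}; count = 12.

For each of the 121 pairs (x, y) ∈ F_11², evaluate f(x, y) mod 11. Record the zeros.
  x = 0: [0↦0, 1↦0, 2↦6, 3↦2, 4↦5, 5↦10, 6↦1, 7↦6, 8↦9, 9↦5, 10↦0]  zeros at y ∈ {0, 1, 10}
  x = 1: [0↦10, 1↦3, 2↦4, 3↦8, 4↦10, 5↦5, 6↦10, 7↦9, 8↦8, 9↦2, 10↦8]  zeros at y ∈ ∅
  x = 2: [0↦7, 1↦6, 2↦4, 3↦7, 4↦10, 5↦8, 6↦7, 7↦2, 8↦10, 9↦4, 10↦1]  zeros at y ∈ ∅
  x = 3: [0↦7, 1↦3, 2↦0, 3↦4, 4↦10, 5↦2, 6↦8, 7↦1, 8↦9, 9↦5, 10↦6]  zeros at y ∈ {2}
  x = 4: [0↦4, 1↦10, 2↦8, 3↦4, 4↦4, 5↦3, 6↦7, 7↦0, 8↦10, 9↦10, 10↦6]  zeros at y ∈ {7}
  x = 5: [0↦3, 1↦10, 2↦0, 3↦1, 4↦8, 5↦5, 6↦9, 7↦4, 8↦7, 9↦2, 10↦6]  zeros at y ∈ {2}
  x = 6: [0↦9, 1↦8, 2↦3, 3↦0, 4↦5, 5↦2, 6↦8, 7↦7, 8↦5, 9↦8, 10↦0]  zeros at y ∈ {3, 10}
  x = 7: [0↦5, 1↦9, 2↦0, 3↦6, 4↦0, 5↦10, 6↦9, 7↦3, 8↦9, 9↦0, 10↦4]  zeros at y ∈ {2, 4, 9}
  x = 8: [0↦7, 1↦7, 2↦7, 3↦2, 4↦9, 5↦1, 6↦6, 7↦8, 8↦2, 9↦5, 10↦1]  zeros at y ∈ ∅
  x = 9: [0↦9, 1↦7, 2↦7, 3↦4, 4↦4, 5↦2, 6↦4, 7↦5, 8↦0, 9↦6, 10↦7]  zeros at y ∈ {8}
  x = 10: [0↦5, 1↦3, 2↦5, 3↦6, 4↦1, 5↦7, 6↦8, 7↦10, 8↦8, 9↦8, 10↦5]  zeros at y ∈ ∅
Collecting zeros: affine points = {(0, 0), (0, 1), (0, 10), (3, 2), (4, 7), (5, 2), (6, 3), (6, 10), (7, 2), (7, 4), (7, 9), (9, 8)}.
Total count |C(F_11)_aff| = 12.


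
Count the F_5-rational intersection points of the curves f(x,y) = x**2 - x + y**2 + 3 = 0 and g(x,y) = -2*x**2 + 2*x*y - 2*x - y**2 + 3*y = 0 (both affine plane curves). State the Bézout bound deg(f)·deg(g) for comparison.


Common zeros: {(4, 0)}; count = 1; Bézout bound = 4.

deg(f) = 2, deg(g) = 2, so Bézout bound = 4.
Scan x ∈ F_5. For each x, list the y ∈ F_5 with f(x, y) ≡ 0 and those with g(x, y) ≡ 0 (mod 5); the common zeros in that column are the intersection.
  x = 0: f ≡ 0 at y ∈ ∅; g ≡ 0 at y ∈ {0, 3}; common: ∅.
  x = 1: f ≡ 0 at y ∈ ∅; g ≡ 0 at y ∈ {1, 4}; common: ∅.
  x = 2: f ≡ 0 at y ∈ {0}; g ≡ 0 at y ∈ {3, 4}; common: ∅.
  x = 3: f ≡ 0 at y ∈ {1, 4}; g ≡ 0 at y ∈ {2}; common: ∅.
  x = 4: f ≡ 0 at y ∈ {0}; g ≡ 0 at y ∈ {0, 1}; common: {0}.
Collecting: common zeros = {(4, 0)}, so the count is 1.
Comparison with the Bézout bound: 1 ≤ 4 = deg(f)·deg(g), as expected for curves with no common component (the affine F_5-count falls short of the bound because intersections may lie at infinity, over extension fields, or carry multiplicity).


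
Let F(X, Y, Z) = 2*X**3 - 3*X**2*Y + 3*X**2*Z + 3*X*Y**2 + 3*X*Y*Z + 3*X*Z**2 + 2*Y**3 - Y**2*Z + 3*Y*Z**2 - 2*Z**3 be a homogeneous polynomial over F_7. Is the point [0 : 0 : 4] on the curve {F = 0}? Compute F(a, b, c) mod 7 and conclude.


F(0,0,4) ≡ 5 (mod 7); P is NOT on the curve.

Evaluate F(0, 0, 4) term-by-term (mod 7).
  2*X**3 ↦ 2·0·1·1 = 0
  -3*X**2*Y ↦ -3·0·0·1 = 0
  3*X**2*Z ↦ 3·0·1·4 = 0
  3*X*Y**2 ↦ 3·0·0·1 = 0
  3*X*Y*Z ↦ 3·0·0·4 = 0
  3*X*Z**2 ↦ 3·0·1·16 = 0
  2*Y**3 ↦ 2·1·0·1 = 0
  -Y**2*Z ↦ -1·1·0·4 = 0
  3*Y*Z**2 ↦ 3·1·0·16 = 0
  -2*Z**3 ↦ -2·1·1·64 = -128
Sum: F(0, 0, 4) = (0) + (0) + (0) + (0) + (0) + (0) + (0) + (0) + (0) + (-128) = -128.
Reducing mod 7: -128 ≡ 5 (mod 7).
Since F(a, b, c) ≡ 5 ≠ 0 (mod 7), P does NOT lie on the curve.


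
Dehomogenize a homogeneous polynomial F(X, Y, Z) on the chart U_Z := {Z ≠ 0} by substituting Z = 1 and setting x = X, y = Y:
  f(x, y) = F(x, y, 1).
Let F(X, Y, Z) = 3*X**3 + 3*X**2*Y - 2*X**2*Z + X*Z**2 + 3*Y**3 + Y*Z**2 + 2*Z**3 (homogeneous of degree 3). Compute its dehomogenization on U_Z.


f(x, y) = 3*x**3 + 3*x**2*y - 2*x**2 + x + 3*y**3 + y + 2

On U_Z we set Z = 1. Each monomial c·X^i·Y^j·Z^k in F becomes c·x^i·y^j·1^k = c·x^i·y^j.
Substituting Z = 1: F(X, Y, 1) = 3*x**3 + 3*x**2*y - 2*x**2 + x + 3*y**3 + y + 2.
Note: deg(f) ≤ deg(F) = 3; strict inequality happens when F is divisible by Z (lost terms).


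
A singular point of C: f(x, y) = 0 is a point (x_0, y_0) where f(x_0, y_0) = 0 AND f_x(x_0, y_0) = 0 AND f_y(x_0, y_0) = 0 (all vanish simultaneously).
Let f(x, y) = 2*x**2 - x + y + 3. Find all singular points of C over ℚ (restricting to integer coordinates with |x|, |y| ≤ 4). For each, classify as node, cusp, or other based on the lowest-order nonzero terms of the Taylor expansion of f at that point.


No singular points in the scanned grid; C is smooth there.

Compute partial derivatives:
  f_x = 4*x - 1.
  f_y = 1.
f_y = 1 is a nonzero constant, so f_y never vanishes: no point (x, y) can satisfy f = f_x = f_y = 0. In particular no (x, y) ∈ {−4, ..., 4}² is singular; the curve is smooth.


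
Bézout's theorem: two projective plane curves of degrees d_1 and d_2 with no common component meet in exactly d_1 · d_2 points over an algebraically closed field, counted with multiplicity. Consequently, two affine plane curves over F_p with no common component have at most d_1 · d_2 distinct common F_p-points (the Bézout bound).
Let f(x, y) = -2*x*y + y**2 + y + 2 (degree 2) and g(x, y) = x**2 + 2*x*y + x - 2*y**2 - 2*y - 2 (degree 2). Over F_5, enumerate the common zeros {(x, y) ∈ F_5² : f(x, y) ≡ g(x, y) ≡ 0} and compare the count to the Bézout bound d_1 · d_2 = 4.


Common zeros: {(2, 2), (4, 4)}; count = 2; Bézout bound = 4.

deg(f) = 2, deg(g) = 2, so Bézout bound = 4.
Scan x ∈ F_5. For each x, list the y ∈ F_5 with f(x, y) ≡ 0 and those with g(x, y) ≡ 0 (mod 5); the common zeros in that column are the intersection.
  x = 0: f ≡ 0 at y ∈ ∅; g ≡ 0 at y ∈ ∅; common: ∅.
  x = 1: f ≡ 0 at y ∈ ∅; g ≡ 0 at y ∈ {0}; common: ∅.
  x = 2: f ≡ 0 at y ∈ {1, 2}; g ≡ 0 at y ∈ {2, 4}; common: {2}.
  x = 3: f ≡ 0 at y ∈ ∅; g ≡ 0 at y ∈ {0, 2}; common: ∅.
  x = 4: f ≡ 0 at y ∈ {3, 4}; g ≡ 0 at y ∈ {4}; common: {4}.
Collecting: common zeros = {(2, 2), (4, 4)}, so the count is 2.
Comparison with the Bézout bound: 2 ≤ 4 = deg(f)·deg(g), as expected for curves with no common component (the affine F_5-count falls short of the bound because intersections may lie at infinity, over extension fields, or carry multiplicity).


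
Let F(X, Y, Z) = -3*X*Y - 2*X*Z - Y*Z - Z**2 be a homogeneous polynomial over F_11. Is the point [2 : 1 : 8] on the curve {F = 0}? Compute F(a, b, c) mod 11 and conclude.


F(2,1,8) ≡ 0 (mod 11); P is on the curve.

Evaluate F(2, 1, 8) term-by-term (mod 11).
  -3*X*Y ↦ -3·2·1·1 = -6
  -2*X*Z ↦ -2·2·1·8 = -32
  -Y*Z ↦ -1·1·1·8 = -8
  -Z**2 ↦ -1·1·1·64 = -64
Sum: F(2, 1, 8) = (-6) + (-32) + (-8) + (-64) = -110.
Reducing mod 11: -110 ≡ 0 (mod 11).
Since F(a, b, c) ≡ 0 (mod 11), P lies on the curve.


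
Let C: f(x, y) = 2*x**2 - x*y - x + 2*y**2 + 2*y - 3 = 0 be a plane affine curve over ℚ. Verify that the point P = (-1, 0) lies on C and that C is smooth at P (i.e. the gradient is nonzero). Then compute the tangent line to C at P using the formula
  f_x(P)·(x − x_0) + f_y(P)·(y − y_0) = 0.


Tangent line at P: -5*x + 3*y - 5 = 0.

Step 1: f(-1, 0) = 0, so P lies on C.
Step 2: partial derivatives
  f_x(x, y) = 4*x - y - 1, f_y(x, y) = -x + 4*y + 2.
  f_x(P) = -5, f_y(P) = 3 (gradient nonzero, so P is smooth).
Step 3: tangent line at P: -5·(x − -1) + 3·(y − 0) = 0.
Expanding: -5*x + 3*y - 5 = 0.


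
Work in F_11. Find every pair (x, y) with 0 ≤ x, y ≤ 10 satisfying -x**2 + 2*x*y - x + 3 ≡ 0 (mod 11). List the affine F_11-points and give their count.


Affine F_11-points: {(1, 5), (2, 9), (3, 7), (4, 9), (5, 6), (6, 6), (7, 3), (8, 5), (9, 3), (10, 7)}; count = 10.

For each of the 121 pairs (x, y) ∈ F_11², evaluate f(x, y) mod 11. Record the zeros.
  x = 0: [0↦3, 1↦3, 2↦3, 3↦3, 4↦3, 5↦3, 6↦3, 7↦3, 8↦3, 9↦3, 10↦3]  zeros at y ∈ ∅
  x = 1: [0↦1, 1↦3, 2↦5, 3↦7, 4↦9, 5↦0, 6↦2, 7↦4, 8↦6, 9↦8, 10↦10]  zeros at y ∈ {5}
  x = 2: [0↦8, 1↦1, 2↦5, 3↦9, 4↦2, 5↦6, 6↦10, 7↦3, 8↦7, 9↦0, 10↦4]  zeros at y ∈ {9}
  x = 3: [0↦2, 1↦8, 2↦3, 3↦9, 4↦4, 5↦10, 6↦5, 7↦0, 8↦6, 9↦1, 10↦7]  zeros at y ∈ {7}
  x = 4: [0↦5, 1↦2, 2↦10, 3↦7, 4↦4, 5↦1, 6↦9, 7↦6, 8↦3, 9↦0, 10↦8]  zeros at y ∈ {9}
  x = 5: [0↦6, 1↦5, 2↦4, 3↦3, 4↦2, 5↦1, 6↦0, 7↦10, 8↦9, 9↦8, 10↦7]  zeros at y ∈ {6}
  x = 6: [0↦5, 1↦6, 2↦7, 3↦8, 4↦9, 5↦10, 6↦0, 7↦1, 8↦2, 9↦3, 10↦4]  zeros at y ∈ {6}
  x = 7: [0↦2, 1↦5, 2↦8, 3↦0, 4↦3, 5↦6, 6↦9, 7↦1, 8↦4, 9↦7, 10↦10]  zeros at y ∈ {3}
  x = 8: [0↦8, 1↦2, 2↦7, 3↦1, 4↦6, 5↦0, 6↦5, 7↦10, 8↦4, 9↦9, 10↦3]  zeros at y ∈ {5}
  x = 9: [0↦1, 1↦8, 2↦4, 3↦0, 4↦7, 5↦3, 6↦10, 7↦6, 8↦2, 9↦9, 10↦5]  zeros at y ∈ {3}
  x = 10: [0↦3, 1↦1, 2↦10, 3↦8, 4↦6, 5↦4, 6↦2, 7↦0, 8↦9, 9↦7, 10↦5]  zeros at y ∈ {7}
Collecting zeros: affine points = {(1, 5), (2, 9), (3, 7), (4, 9), (5, 6), (6, 6), (7, 3), (8, 5), (9, 3), (10, 7)}.
Total count |C(F_11)_aff| = 10.


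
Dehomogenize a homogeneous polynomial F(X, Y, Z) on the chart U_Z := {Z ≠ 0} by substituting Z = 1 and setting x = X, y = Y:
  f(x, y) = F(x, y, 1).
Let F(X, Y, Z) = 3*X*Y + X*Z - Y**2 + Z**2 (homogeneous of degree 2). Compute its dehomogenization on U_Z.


f(x, y) = 3*x*y + x - y**2 + 1

On U_Z we set Z = 1. Each monomial c·X^i·Y^j·Z^k in F becomes c·x^i·y^j·1^k = c·x^i·y^j.
Substituting Z = 1: F(X, Y, 1) = 3*x*y + x - y**2 + 1.
Note: deg(f) ≤ deg(F) = 2; strict inequality happens when F is divisible by Z (lost terms).


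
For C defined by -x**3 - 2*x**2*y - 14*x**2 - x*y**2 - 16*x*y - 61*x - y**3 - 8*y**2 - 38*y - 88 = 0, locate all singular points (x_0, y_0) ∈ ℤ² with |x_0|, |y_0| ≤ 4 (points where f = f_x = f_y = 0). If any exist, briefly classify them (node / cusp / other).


Singular points: {(-3, -2)}; classification: node.

Compute partial derivatives:
  f_x = -3*x**2 - 4*x*y - 28*x - y**2 - 16*y - 61.
  f_y = -2*x**2 - 2*x*y - 16*x - 3*y**2 - 16*y - 38.
Scan x_0 ∈ {−4, ..., 4}. For each x_0, f_y(x_0, y) is a polynomial in y; find its integer roots y ∈ {−4, ..., 4}, then test f_x and f at those candidates.
  x = -4: f_y(-4, y) = -3*y**2 - 8*y - 6; no integer root y with |y| ≤ 4.
  x = -3: f_y(-3, y) = -3*y**2 - 10*y - 8; vanishes at y ∈ {-2}. (-3, -2): f_x = 0, f = 0 — SINGULAR.
  x = -2: f_y(-2, y) = -3*y**2 - 12*y - 14; no integer root y with |y| ≤ 4.
  x = -1: f_y(-1, y) = -3*y**2 - 14*y - 24; no integer root y with |y| ≤ 4.
  x = 0: f_y(0, y) = -3*y**2 - 16*y - 38; no integer root y with |y| ≤ 4.
  x = 1: f_y(1, y) = -3*y**2 - 18*y - 56; no integer root y with |y| ≤ 4.
  x = 2: f_y(2, y) = -3*y**2 - 20*y - 78; no integer root y with |y| ≤ 4.
  x = 3: f_y(3, y) = -3*y**2 - 22*y - 104; no integer root y with |y| ≤ 4.
  x = 4: f_y(4, y) = -3*y**2 - 24*y - 134; no integer root y with |y| ≤ 4.
Only singular point on the grid: (-3, -2).
Classify: substitute x = -3 + u, y = -2 + v and expand: f = -u**3 - 2*u**2*v - u**2 - u*v**2 - v**3 + v**2.
No constant or linear terms (consistent with a singular point). Quadratic part: -u**2 + v**2. Cubic part: -u**3 - 2*u**2*v - u*v**2 - v**3.
The quadratic part v**2 - u**2 = (v − u)(v + u) splits into two distinct linear factors, so there are two distinct tangent lines y − -2 = ±(x − -3) — this is a node (ordinary double point).
Classification: node.


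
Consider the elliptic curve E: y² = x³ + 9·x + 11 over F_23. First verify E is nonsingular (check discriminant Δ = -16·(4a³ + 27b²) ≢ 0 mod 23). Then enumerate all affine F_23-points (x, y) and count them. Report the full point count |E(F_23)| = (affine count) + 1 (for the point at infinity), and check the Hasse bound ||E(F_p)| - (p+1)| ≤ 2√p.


Affine points = {(7, 7), (7, 16), (9, 4), (9, 19), (13, 5), (13, 18), (14, 11), (14, 12), (15, 5), (15, 18), (18, 5), (18, 18), (19, 7), (19, 16), (20, 7), (20, 16), (21, 10), (21, 13), (22, 1), (22, 22)}; affine count = 20; |E(F_23)| = 21.

Discriminant check: Δ ∝ 4a³ + 27b² = 4·9³ + 27·11² = 4·729 + 27·121 ≡ 19 (mod 23). Nonzero ⇒ E is nonsingular.
For each x ∈ F_23, compute rhs = x³ + 9·x + 11 mod 23, then count y ∈ F_23 with y² ≡ rhs.
  x = 0: rhs = 11, matching y values: none (0 points).
  x = 1: rhs = 21, matching y values: none (0 points).
  x = 2: rhs = 14, matching y values: none (0 points).
  x = 3: rhs = 19, matching y values: none (0 points).
  x = 4: rhs = 19, matching y values: none (0 points).
  x = 5: rhs = 20, matching y values: none (0 points).
  x = 6: rhs = 5, matching y values: none (0 points).
  x = 7: rhs = 3, matching y values: 7, 16 (2 points).
  x = 8: rhs = 20, matching y values: none (0 points).
  x = 9: rhs = 16, matching y values: 4, 19 (2 points).
  x = 10: rhs = 20, matching y values: none (0 points).
  x = 11: rhs = 15, matching y values: none (0 points).
  x = 12: rhs = 7, matching y values: none (0 points).
  x = 13: rhs = 2, matching y values: 5, 18 (2 points).
  x = 14: rhs = 6, matching y values: 11, 12 (2 points).
  x = 15: rhs = 2, matching y values: 5, 18 (2 points).
  x = 16: rhs = 19, matching y values: none (0 points).
  x = 17: rhs = 17, matching y values: none (0 points).
  x = 18: rhs = 2, matching y values: 5, 18 (2 points).
  x = 19: rhs = 3, matching y values: 7, 16 (2 points).
  x = 20: rhs = 3, matching y values: 7, 16 (2 points).
  x = 21: rhs = 8, matching y values: 10, 13 (2 points).
  x = 22: rhs = 1, matching y values: 1, 22 (2 points).
Total affine count: 20.
Full point count |E(F_23)| = 20 + 1 = 21.
Hasse bound: |21 − (23+1)| = |-3| = 3 ≤ 2√23 ≈ 9.5917 ✓.


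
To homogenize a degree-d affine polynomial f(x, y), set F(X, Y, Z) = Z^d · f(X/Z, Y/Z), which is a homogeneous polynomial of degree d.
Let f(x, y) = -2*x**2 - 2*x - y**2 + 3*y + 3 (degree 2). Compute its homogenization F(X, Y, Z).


F(X, Y, Z) = -2*X**2 - 2*X*Z - Y**2 + 3*Y*Z + 3*Z**2

deg(f) = 2.
Substitute x = X/Z, y = Y/Z into f, then multiply by Z^2.
  monomial -2·x^2·y^0 ↦ -2·X^2·Y^0·Z^0.
  monomial -2·x^1·y^0 ↦ -2·X^1·Y^0·Z^1.
  monomial -1·x^0·y^2 ↦ -1·X^0·Y^2·Z^0.
  monomial 3·x^0·y^1 ↦ 3·X^0·Y^1·Z^1.
  monomial 3·x^0·y^0 ↦ 3·X^0·Y^0·Z^2.
Collecting: F(X, Y, Z) = -2*X**2 - 2*X*Z - Y**2 + 3*Y*Z + 3*Z**2.


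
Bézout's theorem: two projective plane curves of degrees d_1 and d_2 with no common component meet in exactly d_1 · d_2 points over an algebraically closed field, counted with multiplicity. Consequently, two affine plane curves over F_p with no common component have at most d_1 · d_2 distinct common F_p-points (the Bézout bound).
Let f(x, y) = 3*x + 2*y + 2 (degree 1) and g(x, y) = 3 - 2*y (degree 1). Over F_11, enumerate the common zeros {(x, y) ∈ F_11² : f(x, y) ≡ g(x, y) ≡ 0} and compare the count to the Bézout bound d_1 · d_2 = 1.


Common zeros: {(2, 7)}; count = 1; Bézout bound = 1.

deg(f) = 1, deg(g) = 1, so Bézout bound = 1.
Scan x ∈ F_11. For each x, list the y ∈ F_11 with f(x, y) ≡ 0 and those with g(x, y) ≡ 0 (mod 11); the common zeros in that column are the intersection.
  x = 0: f ≡ 0 at y ∈ {10}; g ≡ 0 at y ∈ {7}; common: ∅.
  x = 1: f ≡ 0 at y ∈ {3}; g ≡ 0 at y ∈ {7}; common: ∅.
  x = 2: f ≡ 0 at y ∈ {7}; g ≡ 0 at y ∈ {7}; common: {7}.
  x = 3: f ≡ 0 at y ∈ {0}; g ≡ 0 at y ∈ {7}; common: ∅.
  x = 4: f ≡ 0 at y ∈ {4}; g ≡ 0 at y ∈ {7}; common: ∅.
  x = 5: f ≡ 0 at y ∈ {8}; g ≡ 0 at y ∈ {7}; common: ∅.
  x = 6: f ≡ 0 at y ∈ {1}; g ≡ 0 at y ∈ {7}; common: ∅.
  x = 7: f ≡ 0 at y ∈ {5}; g ≡ 0 at y ∈ {7}; common: ∅.
  x = 8: f ≡ 0 at y ∈ {9}; g ≡ 0 at y ∈ {7}; common: ∅.
  x = 9: f ≡ 0 at y ∈ {2}; g ≡ 0 at y ∈ {7}; common: ∅.
  x = 10: f ≡ 0 at y ∈ {6}; g ≡ 0 at y ∈ {7}; common: ∅.
Collecting: common zeros = {(2, 7)}, so the count is 1.
Comparison with the Bézout bound: 1 ≤ 1 = deg(f)·deg(g), as expected for curves with no common component (the bound is attained).


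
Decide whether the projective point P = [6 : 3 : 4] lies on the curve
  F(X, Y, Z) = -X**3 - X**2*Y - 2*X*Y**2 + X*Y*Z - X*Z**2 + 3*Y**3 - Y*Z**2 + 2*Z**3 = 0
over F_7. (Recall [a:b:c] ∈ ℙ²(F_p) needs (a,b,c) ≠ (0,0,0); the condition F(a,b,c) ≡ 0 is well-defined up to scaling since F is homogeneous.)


F(6,3,4) ≡ 6 (mod 7); P is NOT on the curve.

Evaluate F(6, 3, 4) term-by-term (mod 7).
  -X**3 ↦ -1·216·1·1 = -216
  -X**2*Y ↦ -1·36·3·1 = -108
  -2*X*Y**2 ↦ -2·6·9·1 = -108
  X*Y*Z ↦ 1·6·3·4 = 72
  -X*Z**2 ↦ -1·6·1·16 = -96
  3*Y**3 ↦ 3·1·27·1 = 81
  -Y*Z**2 ↦ -1·1·3·16 = -48
  2*Z**3 ↦ 2·1·1·64 = 128
Sum: F(6, 3, 4) = (-216) + (-108) + (-108) + (72) + (-96) + (81) + (-48) + (128) = -295.
Reducing mod 7: -295 ≡ 6 (mod 7).
Since F(a, b, c) ≡ 6 ≠ 0 (mod 7), P does NOT lie on the curve.


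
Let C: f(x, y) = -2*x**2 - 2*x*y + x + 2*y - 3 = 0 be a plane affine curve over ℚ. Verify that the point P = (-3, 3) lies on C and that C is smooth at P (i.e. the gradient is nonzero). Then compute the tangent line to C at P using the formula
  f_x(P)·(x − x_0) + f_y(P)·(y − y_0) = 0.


Tangent line at P: 7*x + 8*y - 3 = 0.

Step 1: f(-3, 3) = 0, so P lies on C.
Step 2: partial derivatives
  f_x(x, y) = -4*x - 2*y + 1, f_y(x, y) = 2 - 2*x.
  f_x(P) = 7, f_y(P) = 8 (gradient nonzero, so P is smooth).
Step 3: tangent line at P: 7·(x − -3) + 8·(y − 3) = 0.
Expanding: 7*x + 8*y - 3 = 0.


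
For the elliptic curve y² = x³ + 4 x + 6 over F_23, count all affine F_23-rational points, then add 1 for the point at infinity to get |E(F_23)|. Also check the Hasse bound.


Affine points = {(0, 11), (0, 12), (5, 6), (5, 17), (6, 4), (6, 19), (7, 3), (7, 20), (9, 9), (9, 14), (11, 1), (11, 22), (13, 1), (13, 22), (14, 0), (16, 7), (16, 16), (19, 8), (19, 15), (20, 6), (20, 17), (21, 6), (21, 17), (22, 1), (22, 22)}; affine count = 25; |E(F_23)| = 26.

Discriminant check: Δ ∝ 4a³ + 27b² = 4·4³ + 27·6² = 4·64 + 27·36 ≡ 9 (mod 23). Nonzero ⇒ E is nonsingular.
For each x ∈ F_23, compute rhs = x³ + 4·x + 6 mod 23, then count y ∈ F_23 with y² ≡ rhs.
  x = 0: rhs = 6, matching y values: 11, 12 (2 points).
  x = 1: rhs = 11, matching y values: none (0 points).
  x = 2: rhs = 22, matching y values: none (0 points).
  x = 3: rhs = 22, matching y values: none (0 points).
  x = 4: rhs = 17, matching y values: none (0 points).
  x = 5: rhs = 13, matching y values: 6, 17 (2 points).
  x = 6: rhs = 16, matching y values: 4, 19 (2 points).
  x = 7: rhs = 9, matching y values: 3, 20 (2 points).
  x = 8: rhs = 21, matching y values: none (0 points).
  x = 9: rhs = 12, matching y values: 9, 14 (2 points).
  x = 10: rhs = 11, matching y values: none (0 points).
  x = 11: rhs = 1, matching y values: 1, 22 (2 points).
  x = 12: rhs = 11, matching y values: none (0 points).
  x = 13: rhs = 1, matching y values: 1, 22 (2 points).
  x = 14: rhs = 0, matching y values: 0 (1 points).
  x = 15: rhs = 14, matching y values: none (0 points).
  x = 16: rhs = 3, matching y values: 7, 16 (2 points).
  x = 17: rhs = 19, matching y values: none (0 points).
  x = 18: rhs = 22, matching y values: none (0 points).
  x = 19: rhs = 18, matching y values: 8, 15 (2 points).
  x = 20: rhs = 13, matching y values: 6, 17 (2 points).
  x = 21: rhs = 13, matching y values: 6, 17 (2 points).
  x = 22: rhs = 1, matching y values: 1, 22 (2 points).
Total affine count: 25.
Full point count |E(F_23)| = 25 + 1 = 26.
Hasse bound: |26 − (23+1)| = |2| = 2 ≤ 2√23 ≈ 9.5917 ✓.


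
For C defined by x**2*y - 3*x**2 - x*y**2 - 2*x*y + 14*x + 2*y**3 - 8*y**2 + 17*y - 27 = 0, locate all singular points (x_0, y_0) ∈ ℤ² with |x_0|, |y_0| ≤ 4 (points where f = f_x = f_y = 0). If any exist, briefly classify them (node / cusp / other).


Singular points: {(3, 2)}; classification: node.

Compute partial derivatives:
  f_x = 2*x*y - 6*x - y**2 - 2*y + 14.
  f_y = x**2 - 2*x*y - 2*x + 6*y**2 - 16*y + 17.
Scan x_0 ∈ {−4, ..., 4}. For each x_0, f_y(x_0, y) is a polynomial in y; find its integer roots y ∈ {−4, ..., 4}, then test f_x and f at those candidates.
  x = -4: f_y(-4, y) = 6*y**2 - 8*y + 41; no integer root y with |y| ≤ 4.
  x = -3: f_y(-3, y) = 6*y**2 - 10*y + 32; no integer root y with |y| ≤ 4.
  x = -2: f_y(-2, y) = 6*y**2 - 12*y + 25; no integer root y with |y| ≤ 4.
  x = -1: f_y(-1, y) = 6*y**2 - 14*y + 20; no integer root y with |y| ≤ 4.
  x = 0: f_y(0, y) = 6*y**2 - 16*y + 17; no integer root y with |y| ≤ 4.
  x = 1: f_y(1, y) = 6*y**2 - 18*y + 16; no integer root y with |y| ≤ 4.
  x = 2: f_y(2, y) = 6*y**2 - 20*y + 17; no integer root y with |y| ≤ 4.
  x = 3: f_y(3, y) = 6*y**2 - 22*y + 20; vanishes at y ∈ {2}. (3, 2): f_x = 0, f = 0 — SINGULAR.
  x = 4: f_y(4, y) = 6*y**2 - 24*y + 25; no integer root y with |y| ≤ 4.
Only singular point on the grid: (3, 2).
Classify: substitute x = 3 + u, y = 2 + v and expand: f = u**2*v - u**2 - u*v**2 + 2*v**3 + v**2.
No constant or linear terms (consistent with a singular point). Quadratic part: -u**2 + v**2. Cubic part: u**2*v - u*v**2 + 2*v**3.
The quadratic part v**2 - u**2 = (v − u)(v + u) splits into two distinct linear factors, so there are two distinct tangent lines y − 2 = ±(x − 3) — this is a node (ordinary double point).
Classification: node.


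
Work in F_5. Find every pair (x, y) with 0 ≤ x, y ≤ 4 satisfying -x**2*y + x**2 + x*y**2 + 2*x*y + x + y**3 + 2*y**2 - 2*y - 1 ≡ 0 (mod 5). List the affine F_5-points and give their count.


Affine F_5-points: {(0, 1), (2, 0), (2, 2), (2, 4), (3, 4), (4, 3)}; count = 6.

For each of the 25 pairs (x, y) ∈ F_5², evaluate f(x, y) mod 5. Record the zeros.
  x = 0: [0↦4, 1↦0, 2↦1, 3↦3, 4↦2]  zeros at y ∈ {1}
  x = 1: [0↦1, 1↦4, 2↦4, 3↦2, 4↦4]  zeros at y ∈ ∅
  x = 2: [0↦0, 1↦3, 2↦0, 3↦2, 4↦0]  zeros at y ∈ {0, 2, 4}
  x = 3: [0↦1, 1↦2, 2↦4, 3↦3, 4↦0]  zeros at y ∈ {4}
  x = 4: [0↦4, 1↦1, 2↦1, 3↦0, 4↦4]  zeros at y ∈ {3}
Collecting zeros: affine points = {(0, 1), (2, 0), (2, 2), (2, 4), (3, 4), (4, 3)}.
Total count |C(F_5)_aff| = 6.
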